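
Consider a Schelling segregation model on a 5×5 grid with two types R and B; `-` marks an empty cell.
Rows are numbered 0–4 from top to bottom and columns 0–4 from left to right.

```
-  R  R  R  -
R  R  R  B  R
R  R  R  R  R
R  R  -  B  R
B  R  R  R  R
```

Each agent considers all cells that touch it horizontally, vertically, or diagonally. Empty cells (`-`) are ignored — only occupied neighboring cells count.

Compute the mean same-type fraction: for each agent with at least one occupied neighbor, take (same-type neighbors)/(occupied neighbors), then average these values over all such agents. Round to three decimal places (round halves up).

0.708

(0,1)R 4/4
(0,2)R 4/5
(0,3)R 3/4
(1,0)R 4/4
(1,1)R 7/7
(1,2)R 7/8
(1,3)B 0/7
(1,4)R 3/4
(2,0)R 5/5
(2,1)R 7/7
(2,2)R 5/7
(2,3)R 5/7
(2,4)R 3/5
(3,0)R 4/5
(3,1)R 6/7
(3,3)B 0/7
(3,4)R 4/5
(4,0)B 0/3
(4,1)R 3/4
(4,2)R 3/4
(4,3)R 3/4
(4,4)R 2/3
Sum over 22 agents: 4/4 + 4/5 + 3/4 + 4/4 + 7/7 + 7/8 + 0/7 + 3/4 + 5/5 + 7/7 + 5/7 + 5/7 + 3/5 + 4/5 + 6/7 + 0/7 + 4/5 + 0/3 + 3/4 + 3/4 + 3/4 + 2/3 = 2617/168; mean = 2617/168 ÷ 22 = 2617/3696 = 0.708062… → 0.708.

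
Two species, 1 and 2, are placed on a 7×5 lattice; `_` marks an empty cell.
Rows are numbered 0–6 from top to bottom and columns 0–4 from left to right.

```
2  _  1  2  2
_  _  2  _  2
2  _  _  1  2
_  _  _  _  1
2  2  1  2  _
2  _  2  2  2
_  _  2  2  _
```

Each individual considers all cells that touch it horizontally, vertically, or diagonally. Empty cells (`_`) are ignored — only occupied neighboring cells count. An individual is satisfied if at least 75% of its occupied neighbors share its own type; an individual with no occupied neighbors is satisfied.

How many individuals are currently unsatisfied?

7

Row 0: (0,0)2 0/0 satisfied · (0,2)1 0/2 not · (0,3)2 3/4 satisfied · (0,4)2 2/2 satisfied
Row 1: (1,2)2 1/3 not · (1,4)2 3/4 satisfied
Row 2: (2,0)2 0/0 satisfied · (2,3)1 1/4 not · (2,4)2 1/3 not
Row 3: (3,4)1 1/3 not
Row 4: (4,0)2 2/2 satisfied · (4,1)2 3/4 satisfied · (4,2)1 0/4 not · (4,3)2 3/5 not
Row 5: (5,0)2 2/2 satisfied · (5,2)2 5/6 satisfied · (5,3)2 5/6 satisfied · (5,4)2 3/3 satisfied
Row 6: (6,2)2 3/3 satisfied · (6,3)2 4/4 satisfied
Unsatisfied: (0,2), (1,2), (2,3), (2,4), (3,4), (4,2), (4,3) — 7 in total.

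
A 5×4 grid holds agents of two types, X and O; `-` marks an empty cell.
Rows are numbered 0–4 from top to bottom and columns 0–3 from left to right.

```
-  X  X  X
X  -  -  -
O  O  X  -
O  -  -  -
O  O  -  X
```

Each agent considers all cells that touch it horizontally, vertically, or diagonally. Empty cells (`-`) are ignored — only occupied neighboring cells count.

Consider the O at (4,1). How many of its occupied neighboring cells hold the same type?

Occupied neighbors of (4,1): (3,0)=O, (4,0)=O.
Same type (O): 2 of 2.

2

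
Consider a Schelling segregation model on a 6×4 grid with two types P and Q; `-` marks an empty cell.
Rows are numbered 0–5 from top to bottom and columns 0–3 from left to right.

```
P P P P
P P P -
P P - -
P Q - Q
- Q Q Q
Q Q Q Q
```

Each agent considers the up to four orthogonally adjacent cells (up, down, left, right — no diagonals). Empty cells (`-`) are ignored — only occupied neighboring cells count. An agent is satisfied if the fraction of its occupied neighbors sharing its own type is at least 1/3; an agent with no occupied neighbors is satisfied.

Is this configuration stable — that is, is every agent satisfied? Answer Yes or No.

Yes

(0,0)P 2/2 ok
(0,1)P 3/3 ok
(0,2)P 3/3 ok
(0,3)P 1/1 ok
(1,0)P 3/3 ok
(1,1)P 4/4 ok
(1,2)P 2/2 ok
(2,0)P 3/3 ok
(2,1)P 2/3 ok
(3,0)P 1/2 ok
(3,1)Q 1/3 ok
(3,3)Q 1/1 ok
(4,1)Q 3/3 ok
(4,2)Q 3/3 ok
(4,3)Q 3/3 ok
(5,0)Q 1/1 ok
(5,1)Q 3/3 ok
(5,2)Q 3/3 ok
(5,3)Q 2/2 ok
All meet the threshold, so the configuration is stable.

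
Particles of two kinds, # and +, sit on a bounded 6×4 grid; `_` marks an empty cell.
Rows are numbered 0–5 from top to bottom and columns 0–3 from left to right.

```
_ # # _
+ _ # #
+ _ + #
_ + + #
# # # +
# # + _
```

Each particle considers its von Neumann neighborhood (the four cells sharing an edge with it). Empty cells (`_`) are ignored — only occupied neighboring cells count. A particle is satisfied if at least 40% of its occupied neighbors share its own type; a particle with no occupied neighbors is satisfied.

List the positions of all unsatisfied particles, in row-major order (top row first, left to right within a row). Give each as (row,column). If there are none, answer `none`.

(2,2), (3,3), (4,2), (4,3), (5,2)

(0,1)# 1/1 ok
(0,2)# 2/2 ok
(1,0)+ 1/1 ok
(1,2)# 2/3 ok
(1,3)# 2/2 ok
(2,0)+ 1/1 ok
(2,2)+ 1/3 unhappy
(2,3)# 2/3 ok
(3,1)+ 1/2 ok
(3,2)+ 2/4 ok
(3,3)# 1/3 unhappy
(4,0)# 2/2 ok
(4,1)# 3/4 ok
(4,2)# 1/4 unhappy
(4,3)+ 0/2 unhappy
(5,0)# 2/2 ok
(5,1)# 2/3 ok
(5,2)+ 0/2 unhappy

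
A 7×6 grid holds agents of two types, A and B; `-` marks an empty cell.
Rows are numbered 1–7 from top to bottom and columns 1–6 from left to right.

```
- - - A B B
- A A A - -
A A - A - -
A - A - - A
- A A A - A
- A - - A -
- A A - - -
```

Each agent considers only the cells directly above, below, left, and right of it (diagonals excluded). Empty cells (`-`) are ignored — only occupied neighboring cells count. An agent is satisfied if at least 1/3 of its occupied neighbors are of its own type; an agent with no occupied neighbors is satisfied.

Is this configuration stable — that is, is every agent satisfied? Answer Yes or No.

Row 1: (1,4)A 1/2 ✓ · (1,5)B 1/2 ✓ · (1,6)B 1/1 ✓
Row 2: (2,2)A 2/2 ✓ · (2,3)A 2/2 ✓ · (2,4)A 3/3 ✓
Row 3: (3,1)A 2/2 ✓ · (3,2)A 2/2 ✓ · (3,4)A 1/1 ✓
Row 4: (4,1)A 1/1 ✓ · (4,3)A 1/1 ✓ · (4,6)A 1/1 ✓
Row 5: (5,2)A 2/2 ✓ · (5,3)A 3/3 ✓ · (5,4)A 1/1 ✓ · (5,6)A 1/1 ✓
Row 6: (6,2)A 2/2 ✓ · (6,5)A 0/0 ✓
Row 7: (7,2)A 2/2 ✓ · (7,3)A 1/1 ✓
All meet the threshold, so the configuration is stable.

Yes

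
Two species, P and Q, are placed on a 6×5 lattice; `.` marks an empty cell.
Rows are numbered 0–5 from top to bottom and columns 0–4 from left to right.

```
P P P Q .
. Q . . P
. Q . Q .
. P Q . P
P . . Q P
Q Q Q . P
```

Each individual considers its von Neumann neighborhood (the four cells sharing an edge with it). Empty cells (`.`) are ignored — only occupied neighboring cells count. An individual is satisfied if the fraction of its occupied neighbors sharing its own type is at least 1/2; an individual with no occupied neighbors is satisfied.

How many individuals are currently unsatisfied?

Row 0: (0,0)P 1/1 ok · (0,1)P 2/3 ok · (0,2)P 1/2 ok · (0,3)Q 0/1 unhappy
Row 1: (1,1)Q 1/2 ok · (1,4)P 0/0 ok
Row 2: (2,1)Q 1/2 ok · (2,3)Q 0/0 ok
Row 3: (3,1)P 0/2 unhappy · (3,2)Q 0/1 unhappy · (3,4)P 1/1 ok
Row 4: (4,0)P 0/1 unhappy · (4,3)Q 0/1 unhappy · (4,4)P 2/3 ok
Row 5: (5,0)Q 1/2 ok · (5,1)Q 2/2 ok · (5,2)Q 1/1 ok · (5,4)P 1/1 ok
Unsatisfied: (0,3), (3,1), (3,2), (4,0), (4,3) — 5 in total.

5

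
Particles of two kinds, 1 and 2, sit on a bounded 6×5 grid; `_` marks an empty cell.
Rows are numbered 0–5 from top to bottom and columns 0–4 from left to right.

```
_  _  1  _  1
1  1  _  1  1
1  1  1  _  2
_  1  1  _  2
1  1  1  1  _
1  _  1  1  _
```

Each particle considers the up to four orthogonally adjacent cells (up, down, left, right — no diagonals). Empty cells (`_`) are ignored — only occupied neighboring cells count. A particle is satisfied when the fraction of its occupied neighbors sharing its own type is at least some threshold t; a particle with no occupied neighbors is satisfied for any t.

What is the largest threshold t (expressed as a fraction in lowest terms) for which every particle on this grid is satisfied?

1/2

Row 0: (0,2)1 — no occupied neighbors · (0,4)1 1/1
Row 1: (1,0)1 2/2 · (1,1)1 2/2 · (1,3)1 1/1 · (1,4)1 2/3
Row 2: (2,0)1 2/2 · (2,1)1 4/4 · (2,2)1 2/2 · (2,4)2 1/2
Row 3: (3,1)1 3/3 · (3,2)1 3/3 · (3,4)2 1/1
Row 4: (4,0)1 2/2 · (4,1)1 3/3 · (4,2)1 4/4 · (4,3)1 2/2
Row 5: (5,0)1 1/1 · (5,2)1 2/2 · (5,3)1 2/2
The smallest same-type fraction is 1/2 at (2,4), which reduces to 1/2. Any threshold above that leaves this particle unsatisfied.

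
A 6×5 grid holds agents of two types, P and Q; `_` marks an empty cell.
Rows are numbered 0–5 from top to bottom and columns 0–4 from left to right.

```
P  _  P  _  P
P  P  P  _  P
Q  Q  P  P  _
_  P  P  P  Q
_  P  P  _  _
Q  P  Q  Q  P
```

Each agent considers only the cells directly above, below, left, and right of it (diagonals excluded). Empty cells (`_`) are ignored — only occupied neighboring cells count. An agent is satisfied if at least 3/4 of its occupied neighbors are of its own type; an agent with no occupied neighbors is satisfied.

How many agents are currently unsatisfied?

Row 0: (0,0)P 1/1 ✓ · (0,2)P 1/1 ✓ · (0,4)P 1/1 ✓
Row 1: (1,0)P 2/3 ✗ · (1,1)P 2/3 ✗ · (1,2)P 3/3 ✓ · (1,4)P 1/1 ✓
Row 2: (2,0)Q 1/2 ✗ · (2,1)Q 1/4 ✗ · (2,2)P 3/4 ✓ · (2,3)P 2/2 ✓
Row 3: (3,1)P 2/3 ✗ · (3,2)P 4/4 ✓ · (3,3)P 2/3 ✗ · (3,4)Q 0/1 ✗
Row 4: (4,1)P 3/3 ✓ · (4,2)P 2/3 ✗
Row 5: (5,0)Q 0/1 ✗ · (5,1)P 1/3 ✗ · (5,2)Q 1/3 ✗ · (5,3)Q 1/2 ✗ · (5,4)P 0/1 ✗
Unsatisfied: (1,0), (1,1), (2,0), (2,1), (3,1), (3,3), (3,4), (4,2), (5,0), (5,1), (5,2), (5,3), (5,4) — 13 in total.

13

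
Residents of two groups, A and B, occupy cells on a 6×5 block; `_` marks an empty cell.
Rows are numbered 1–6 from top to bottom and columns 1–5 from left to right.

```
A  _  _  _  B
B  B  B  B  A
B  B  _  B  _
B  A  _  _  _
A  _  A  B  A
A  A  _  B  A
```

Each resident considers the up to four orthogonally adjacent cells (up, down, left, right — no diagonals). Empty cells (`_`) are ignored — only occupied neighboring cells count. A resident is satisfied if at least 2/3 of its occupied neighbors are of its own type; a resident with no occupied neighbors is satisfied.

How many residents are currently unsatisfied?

(1,1)A 0/1 ✗
(1,5)B 0/1 ✗
(2,1)B 2/3 ✓
(2,2)B 3/3 ✓
(2,3)B 2/2 ✓
(2,4)B 2/3 ✓
(2,5)A 0/2 ✗
(3,1)B 3/3 ✓
(3,2)B 2/3 ✓
(3,4)B 1/1 ✓
(4,1)B 1/3 ✗
(4,2)A 0/2 ✗
(5,1)A 1/2 ✗
(5,3)A 0/1 ✗
(5,4)B 1/3 ✗
(5,5)A 1/2 ✗
(6,1)A 2/2 ✓
(6,2)A 1/1 ✓
(6,4)B 1/2 ✗
(6,5)A 1/2 ✗
Unsatisfied: (1,1), (1,5), (2,5), (4,1), (4,2), (5,1), (5,3), (5,4), (5,5), (6,4), (6,5) — 11 in total.

11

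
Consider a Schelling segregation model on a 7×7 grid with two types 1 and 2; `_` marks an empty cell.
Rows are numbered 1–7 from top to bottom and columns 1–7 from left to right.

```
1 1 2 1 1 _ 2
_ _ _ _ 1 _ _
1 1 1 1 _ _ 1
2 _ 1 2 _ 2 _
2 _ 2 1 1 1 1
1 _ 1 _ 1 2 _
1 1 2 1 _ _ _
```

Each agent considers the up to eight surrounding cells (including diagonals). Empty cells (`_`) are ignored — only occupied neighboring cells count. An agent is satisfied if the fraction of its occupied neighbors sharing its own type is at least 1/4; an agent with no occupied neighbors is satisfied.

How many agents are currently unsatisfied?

Row 1: (1,1)1 1/1 satisfied · (1,2)1 1/2 satisfied · (1,3)2 0/2 not · (1,4)1 2/3 satisfied · (1,5)1 2/2 satisfied · (1,7)2 0/0 satisfied
Row 2: (2,5)1 3/3 satisfied
Row 3: (3,1)1 1/2 satisfied · (3,2)1 3/4 satisfied · (3,3)1 3/4 satisfied · (3,4)1 3/4 satisfied · (3,7)1 0/1 not
Row 4: (4,1)2 1/3 satisfied · (4,3)1 4/6 satisfied · (4,4)2 1/6 not · (4,6)2 0/4 not
Row 5: (5,1)2 1/2 satisfied · (5,3)2 1/4 satisfied · (5,4)1 4/6 satisfied · (5,5)1 3/6 satisfied · (5,6)1 3/5 satisfied · (5,7)1 1/3 satisfied
Row 6: (6,1)1 2/3 satisfied · (6,3)1 3/5 satisfied · (6,5)1 4/5 satisfied · (6,6)2 0/4 not
Row 7: (7,1)1 2/2 satisfied · (7,2)1 3/4 satisfied · (7,3)2 0/3 not · (7,4)1 2/3 satisfied
Unsatisfied: (1,3), (3,7), (4,4), (4,6), (6,6), (7,3) — 6 in total.

6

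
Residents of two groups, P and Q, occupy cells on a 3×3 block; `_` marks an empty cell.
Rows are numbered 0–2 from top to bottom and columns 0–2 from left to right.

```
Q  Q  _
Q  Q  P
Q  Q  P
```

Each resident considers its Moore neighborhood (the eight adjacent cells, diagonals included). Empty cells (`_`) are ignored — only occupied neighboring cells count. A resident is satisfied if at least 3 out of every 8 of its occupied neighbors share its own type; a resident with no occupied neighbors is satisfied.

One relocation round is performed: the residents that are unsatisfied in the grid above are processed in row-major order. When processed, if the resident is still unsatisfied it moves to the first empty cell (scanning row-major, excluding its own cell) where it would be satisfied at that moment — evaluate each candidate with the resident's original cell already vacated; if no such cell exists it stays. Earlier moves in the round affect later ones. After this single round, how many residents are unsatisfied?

Initially unsatisfied (in order): (1,2), (2,2).
  (1,2): no empty cell satisfies it; stays.
  (2,2): no empty cell satisfies it; stays.
Resulting grid:
Q Q _
Q Q P
Q Q P
Unsatisfied now: (1,2), (2,2).

2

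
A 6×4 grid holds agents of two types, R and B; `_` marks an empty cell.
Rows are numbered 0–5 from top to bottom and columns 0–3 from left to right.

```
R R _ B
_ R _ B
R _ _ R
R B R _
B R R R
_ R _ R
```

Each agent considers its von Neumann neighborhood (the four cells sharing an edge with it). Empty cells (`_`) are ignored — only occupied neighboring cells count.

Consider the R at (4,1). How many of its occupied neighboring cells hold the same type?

2

Occupied neighbors of (4,1): (3,1)=B, (5,1)=R, (4,0)=B, (4,2)=R.
Same type (R): 2 of 4.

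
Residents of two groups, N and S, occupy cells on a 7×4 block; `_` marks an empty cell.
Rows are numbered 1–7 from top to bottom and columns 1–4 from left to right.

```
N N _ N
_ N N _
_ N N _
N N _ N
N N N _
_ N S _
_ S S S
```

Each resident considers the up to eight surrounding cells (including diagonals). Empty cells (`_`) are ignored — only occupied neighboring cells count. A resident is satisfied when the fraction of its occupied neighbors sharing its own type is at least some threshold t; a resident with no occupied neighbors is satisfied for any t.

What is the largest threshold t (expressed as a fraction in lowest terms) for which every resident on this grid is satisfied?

1/2

(1,1)N 2/2
(1,2)N 3/3
(1,4)N 1/1
(2,2)N 5/5
(2,3)N 5/5
(3,2)N 5/5
(3,3)N 5/5
(4,1)N 4/4
(4,2)N 6/6
(4,4)N 2/2
(5,1)N 4/4
(5,2)N 5/6
(5,3)N 4/5
(6,2)N 3/6
(6,3)S 3/6
(7,2)S 2/3
(7,3)S 3/4
(7,4)S 2/2
The smallest same-type fraction is 3/6 at (6,2), which reduces to 1/2. Any threshold above that leaves this resident unsatisfied.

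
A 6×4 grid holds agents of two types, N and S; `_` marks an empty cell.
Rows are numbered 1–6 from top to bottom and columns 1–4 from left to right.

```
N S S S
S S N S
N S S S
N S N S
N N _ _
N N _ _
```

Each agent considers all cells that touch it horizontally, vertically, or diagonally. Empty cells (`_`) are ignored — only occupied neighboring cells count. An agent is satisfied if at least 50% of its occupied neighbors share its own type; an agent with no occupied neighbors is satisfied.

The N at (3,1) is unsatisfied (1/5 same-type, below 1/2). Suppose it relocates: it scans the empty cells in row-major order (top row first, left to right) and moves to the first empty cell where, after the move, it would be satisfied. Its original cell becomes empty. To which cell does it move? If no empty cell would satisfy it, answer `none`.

(5,3)

Vacating (3,1). Empty cells in order:
  (5,3): 3/5 same-type → satisfied — stop here.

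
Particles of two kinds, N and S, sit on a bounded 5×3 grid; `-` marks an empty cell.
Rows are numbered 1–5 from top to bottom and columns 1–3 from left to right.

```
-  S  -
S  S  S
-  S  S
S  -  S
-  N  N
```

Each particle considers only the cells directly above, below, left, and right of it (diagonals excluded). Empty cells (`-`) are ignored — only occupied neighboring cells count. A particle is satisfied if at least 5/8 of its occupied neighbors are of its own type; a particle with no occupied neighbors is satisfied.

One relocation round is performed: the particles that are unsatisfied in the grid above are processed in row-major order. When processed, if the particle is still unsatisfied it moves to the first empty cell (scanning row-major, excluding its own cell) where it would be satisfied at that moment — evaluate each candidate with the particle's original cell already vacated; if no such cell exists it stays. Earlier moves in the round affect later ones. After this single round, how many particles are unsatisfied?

0

Initially unsatisfied (in order): (4,3), (5,3).
  (4,3) → (1,1).
  (5,3): now satisfied by earlier moves; stays.
Resulting grid:
S S -
S S S
- S S
S - -
- N N
All satisfied now.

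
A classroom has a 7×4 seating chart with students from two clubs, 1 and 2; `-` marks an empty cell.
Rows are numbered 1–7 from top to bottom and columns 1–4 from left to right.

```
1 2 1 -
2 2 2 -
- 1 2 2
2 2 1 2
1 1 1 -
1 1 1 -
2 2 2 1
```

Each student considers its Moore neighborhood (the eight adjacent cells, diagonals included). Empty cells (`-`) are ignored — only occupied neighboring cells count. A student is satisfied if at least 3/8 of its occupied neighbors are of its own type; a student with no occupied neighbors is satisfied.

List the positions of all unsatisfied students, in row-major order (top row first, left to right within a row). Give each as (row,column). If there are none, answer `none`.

(1,1)1 0/3 not
(1,2)2 3/5 satisfied
(1,3)1 0/3 not
(2,1)2 2/4 satisfied
(2,2)2 4/7 satisfied
(2,3)2 4/6 satisfied
(3,2)1 1/7 not
(3,3)2 5/7 satisfied
(3,4)2 3/4 satisfied
(4,1)2 1/4 not
(4,2)2 2/7 not
(4,3)1 3/7 satisfied
(4,4)2 2/4 satisfied
(5,1)1 3/5 satisfied
(5,2)1 6/8 satisfied
(5,3)1 4/6 satisfied
(6,1)1 3/5 satisfied
(6,2)1 5/8 satisfied
(6,3)1 4/6 satisfied
(7,1)2 1/3 not
(7,2)2 2/5 satisfied
(7,3)2 1/4 not
(7,4)1 1/2 satisfied

(1,1), (1,3), (3,2), (4,1), (4,2), (7,1), (7,3)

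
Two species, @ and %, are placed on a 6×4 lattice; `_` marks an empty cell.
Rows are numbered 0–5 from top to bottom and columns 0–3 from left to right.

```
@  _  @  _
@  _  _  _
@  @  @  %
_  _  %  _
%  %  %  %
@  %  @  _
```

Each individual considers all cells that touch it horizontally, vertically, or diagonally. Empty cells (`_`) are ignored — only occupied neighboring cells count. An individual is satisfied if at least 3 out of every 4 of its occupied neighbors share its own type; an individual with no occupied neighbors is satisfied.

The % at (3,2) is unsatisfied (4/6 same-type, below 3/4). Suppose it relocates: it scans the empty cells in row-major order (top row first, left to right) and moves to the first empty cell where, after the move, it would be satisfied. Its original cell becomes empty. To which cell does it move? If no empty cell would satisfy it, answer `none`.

(3,3)

Vacating (3,2). Empty cells in order:
  (0,1): 0/3 same-type → still unsatisfied.
  (0,3): 0/1 same-type → still unsatisfied.
  (1,1): 0/6 same-type → still unsatisfied.
  (1,2): 1/4 same-type → still unsatisfied.
  (1,3): 1/3 same-type → still unsatisfied.
  (3,0): 2/4 same-type → still unsatisfied.
  (3,1): 3/6 same-type → still unsatisfied.
  (3,3): 3/4 same-type → satisfied — stop here.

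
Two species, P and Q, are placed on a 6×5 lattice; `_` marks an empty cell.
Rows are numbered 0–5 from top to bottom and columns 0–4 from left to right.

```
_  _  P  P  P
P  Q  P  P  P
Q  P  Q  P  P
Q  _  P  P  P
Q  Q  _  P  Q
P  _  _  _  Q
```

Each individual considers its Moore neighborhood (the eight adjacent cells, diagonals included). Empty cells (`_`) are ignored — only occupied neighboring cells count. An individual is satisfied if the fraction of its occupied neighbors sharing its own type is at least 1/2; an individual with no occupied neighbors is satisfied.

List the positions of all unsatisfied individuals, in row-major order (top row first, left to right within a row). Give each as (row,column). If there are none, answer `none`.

(0,2)P 3/4 ✓
(0,3)P 5/5 ✓
(0,4)P 3/3 ✓
(1,0)P 1/3 ✗
(1,1)Q 2/6 ✗
(1,2)P 5/7 ✓
(1,3)P 7/8 ✓
(1,4)P 5/5 ✓
(2,0)Q 2/4 ✓
(2,1)P 3/7 ✗
(2,2)Q 1/7 ✗
(2,3)P 7/8 ✓
(2,4)P 5/5 ✓
(3,0)Q 3/4 ✓
(3,2)P 4/6 ✓
(3,3)P 5/7 ✓
(3,4)P 4/5 ✓
(4,0)Q 2/3 ✓
(4,1)Q 2/4 ✓
(4,3)P 3/5 ✓
(4,4)Q 1/4 ✗
(5,0)P 0/2 ✗
(5,4)Q 1/2 ✓

(1,0), (1,1), (2,1), (2,2), (4,4), (5,0)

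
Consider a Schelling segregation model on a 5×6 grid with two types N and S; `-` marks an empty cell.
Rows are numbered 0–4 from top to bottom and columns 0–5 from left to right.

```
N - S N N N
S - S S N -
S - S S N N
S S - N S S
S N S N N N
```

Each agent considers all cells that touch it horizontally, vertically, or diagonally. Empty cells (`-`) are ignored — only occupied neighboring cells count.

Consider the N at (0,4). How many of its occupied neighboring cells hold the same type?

3

Occupied neighbors of (0,4): (0,3)=N, (0,5)=N, (1,3)=S, (1,4)=N.
Same type (N): 3 of 4.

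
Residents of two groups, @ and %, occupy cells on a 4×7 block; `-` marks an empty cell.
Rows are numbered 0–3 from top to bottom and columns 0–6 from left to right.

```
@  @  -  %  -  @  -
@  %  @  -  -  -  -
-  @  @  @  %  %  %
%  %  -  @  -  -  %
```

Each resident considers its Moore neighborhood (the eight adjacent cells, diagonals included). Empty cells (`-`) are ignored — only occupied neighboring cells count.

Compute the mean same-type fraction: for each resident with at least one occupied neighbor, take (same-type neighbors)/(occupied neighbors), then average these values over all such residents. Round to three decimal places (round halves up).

(0,0)@ 2/3
(0,1)@ 3/4
(0,3)% 0/1
(0,5)@ — no occupied neighbors
(1,0)@ 3/4
(1,1)% 0/6
(1,2)@ 4/6
(2,1)@ 3/6
(2,2)@ 4/6
(2,3)@ 3/4
(2,4)% 1/3
(2,5)% 3/3
(2,6)% 2/2
(3,0)% 1/2
(3,1)% 1/3
(3,3)@ 2/3
(3,6)% 2/2
Sum over 16 residents: 2/3 + 3/4 + 0/1 + 3/4 + 0/6 + 4/6 + 3/6 + 4/6 + 3/4 + 1/3 + 3/3 + 2/2 + 1/2 + 1/3 + 2/3 + 2/2 = 115/12; mean = 115/12 ÷ 16 = 115/192 = 0.598958… → 0.599.

0.599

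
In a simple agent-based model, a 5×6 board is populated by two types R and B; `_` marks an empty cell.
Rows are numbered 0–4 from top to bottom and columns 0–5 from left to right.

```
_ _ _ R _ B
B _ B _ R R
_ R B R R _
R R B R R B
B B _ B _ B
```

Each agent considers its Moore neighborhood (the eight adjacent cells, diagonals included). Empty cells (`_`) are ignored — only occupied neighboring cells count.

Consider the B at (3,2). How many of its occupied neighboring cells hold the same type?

Occupied neighbors of (3,2): (2,1)=R, (2,2)=B, (2,3)=R, (3,1)=R, (3,3)=R, (4,1)=B, (4,3)=B.
Same type (B): 3 of 7.

3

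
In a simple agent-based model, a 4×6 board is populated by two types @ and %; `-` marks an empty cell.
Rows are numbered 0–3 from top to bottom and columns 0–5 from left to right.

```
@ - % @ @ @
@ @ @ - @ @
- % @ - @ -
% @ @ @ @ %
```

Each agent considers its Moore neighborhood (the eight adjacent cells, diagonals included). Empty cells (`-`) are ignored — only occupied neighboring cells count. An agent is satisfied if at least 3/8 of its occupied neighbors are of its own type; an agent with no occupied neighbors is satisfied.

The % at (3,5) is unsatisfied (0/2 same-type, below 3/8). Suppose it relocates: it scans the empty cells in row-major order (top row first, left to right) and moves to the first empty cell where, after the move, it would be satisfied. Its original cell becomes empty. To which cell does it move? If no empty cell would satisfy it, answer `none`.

Vacating (3,5). Empty cells in order:
  (0,1): 1/5 same-type → still unsatisfied.
  (1,3): 1/7 same-type → still unsatisfied.
  (2,0): 2/5 same-type → satisfied — stop here.

(2,0)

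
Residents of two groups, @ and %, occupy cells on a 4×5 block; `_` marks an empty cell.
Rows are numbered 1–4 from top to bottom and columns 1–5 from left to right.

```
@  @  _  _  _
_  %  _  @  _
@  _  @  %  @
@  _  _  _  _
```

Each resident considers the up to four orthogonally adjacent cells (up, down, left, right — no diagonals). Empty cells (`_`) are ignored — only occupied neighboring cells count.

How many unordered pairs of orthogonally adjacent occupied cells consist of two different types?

4

Scan each occupied cell's neighbors to the right and below so each pair is counted once.
Row 1: @(1,1)–@(1,2)= @(1,2)–%(2,2)≠  → 1/2 unlike.
Row 2: @(2,4)–%(3,4)≠  → 1/1 unlike.
Row 3: @(3,1)–@(4,1)= @(3,3)–%(3,4)≠ %(3,4)–@(3,5)≠  → 2/3 unlike.
Total adjacent occupied pairs: 6; unlike-type pairs: 4.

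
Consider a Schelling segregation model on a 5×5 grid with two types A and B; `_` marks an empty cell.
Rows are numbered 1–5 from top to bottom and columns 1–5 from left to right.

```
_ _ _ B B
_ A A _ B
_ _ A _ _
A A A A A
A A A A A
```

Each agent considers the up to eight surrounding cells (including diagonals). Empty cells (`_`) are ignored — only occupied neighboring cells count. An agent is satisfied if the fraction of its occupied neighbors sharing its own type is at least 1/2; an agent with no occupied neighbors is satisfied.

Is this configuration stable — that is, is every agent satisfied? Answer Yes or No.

Row 1: (1,4)B 2/3 ✓ · (1,5)B 2/2 ✓
Row 2: (2,2)A 2/2 ✓ · (2,3)A 2/3 ✓ · (2,5)B 2/2 ✓
Row 3: (3,3)A 5/5 ✓
Row 4: (4,1)A 3/3 ✓ · (4,2)A 6/6 ✓ · (4,3)A 6/6 ✓ · (4,4)A 6/6 ✓ · (4,5)A 3/3 ✓
Row 5: (5,1)A 3/3 ✓ · (5,2)A 5/5 ✓ · (5,3)A 5/5 ✓ · (5,4)A 5/5 ✓ · (5,5)A 3/3 ✓
All meet the threshold, so the configuration is stable.

Yes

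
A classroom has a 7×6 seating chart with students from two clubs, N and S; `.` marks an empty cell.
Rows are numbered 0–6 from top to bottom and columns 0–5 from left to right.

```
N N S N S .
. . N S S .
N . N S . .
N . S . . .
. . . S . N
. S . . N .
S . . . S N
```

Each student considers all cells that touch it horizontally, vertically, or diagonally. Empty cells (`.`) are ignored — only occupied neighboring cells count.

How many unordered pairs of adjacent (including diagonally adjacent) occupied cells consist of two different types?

14

Scan each occupied cell's neighbors to the right and below (and the two forward diagonals) so each pair is counted once.
From row 0: 6 unlike of 12 pairs (running 6/12).
From row 1: 3 unlike of 7 pairs (running 9/19).
From row 2: 2 unlike of 4 pairs (running 11/23).
From row 3: 0 unlike of 1 pairs (running 11/24).
From row 4: 1 unlike of 2 pairs (running 12/26).
From row 5: 1 unlike of 3 pairs (running 13/29).
From row 6: 1 unlike of 1 pairs (running 14/30).
Total adjacent occupied pairs: 30; unlike-type pairs: 14.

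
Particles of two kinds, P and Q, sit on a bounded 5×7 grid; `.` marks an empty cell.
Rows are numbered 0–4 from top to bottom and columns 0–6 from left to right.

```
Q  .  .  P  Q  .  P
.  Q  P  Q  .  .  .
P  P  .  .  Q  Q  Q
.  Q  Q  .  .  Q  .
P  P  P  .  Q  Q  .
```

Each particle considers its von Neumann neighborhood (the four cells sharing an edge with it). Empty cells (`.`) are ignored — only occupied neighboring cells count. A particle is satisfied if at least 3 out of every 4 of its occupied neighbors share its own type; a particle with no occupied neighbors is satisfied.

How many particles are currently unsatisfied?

Row 0: (0,0)Q 0/0 ✓ · (0,3)P 0/2 ✗ · (0,4)Q 0/1 ✗ · (0,6)P 0/0 ✓
Row 1: (1,1)Q 0/2 ✗ · (1,2)P 0/2 ✗ · (1,3)Q 0/2 ✗
Row 2: (2,0)P 1/1 ✓ · (2,1)P 1/3 ✗ · (2,4)Q 1/1 ✓ · (2,5)Q 3/3 ✓ · (2,6)Q 1/1 ✓
Row 3: (3,1)Q 1/3 ✗ · (3,2)Q 1/2 ✗ · (3,5)Q 2/2 ✓
Row 4: (4,0)P 1/1 ✓ · (4,1)P 2/3 ✗ · (4,2)P 1/2 ✗ · (4,4)Q 1/1 ✓ · (4,5)Q 2/2 ✓
Unsatisfied: (0,3), (0,4), (1,1), (1,2), (1,3), (2,1), (3,1), (3,2), (4,1), (4,2) — 10 in total.

10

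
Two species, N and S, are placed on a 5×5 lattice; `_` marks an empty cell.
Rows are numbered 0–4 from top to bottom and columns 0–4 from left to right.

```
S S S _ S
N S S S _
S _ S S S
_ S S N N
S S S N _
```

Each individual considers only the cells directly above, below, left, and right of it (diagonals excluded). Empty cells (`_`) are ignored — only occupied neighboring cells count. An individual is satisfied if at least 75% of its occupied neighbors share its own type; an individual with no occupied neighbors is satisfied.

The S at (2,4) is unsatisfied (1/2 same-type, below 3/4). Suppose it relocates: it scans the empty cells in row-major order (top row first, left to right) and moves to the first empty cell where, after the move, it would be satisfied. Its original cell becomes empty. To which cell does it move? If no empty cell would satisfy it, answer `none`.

Vacating (2,4). Empty cells in order:
  (0,3): 3/3 same-type → satisfied — stop here.

(0,3)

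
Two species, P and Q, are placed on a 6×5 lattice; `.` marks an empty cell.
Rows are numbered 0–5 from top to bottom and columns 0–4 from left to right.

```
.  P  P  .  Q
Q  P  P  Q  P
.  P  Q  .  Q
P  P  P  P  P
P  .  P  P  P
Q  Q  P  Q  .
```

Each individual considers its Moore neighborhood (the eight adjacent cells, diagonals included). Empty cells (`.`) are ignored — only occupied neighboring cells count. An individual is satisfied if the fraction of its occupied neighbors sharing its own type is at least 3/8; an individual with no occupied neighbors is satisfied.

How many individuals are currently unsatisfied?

6

Row 0: (0,1)P 3/4 ✓ · (0,2)P 3/4 ✓ · (0,4)Q 1/2 ✓
Row 1: (1,0)Q 0/3 ✗ · (1,1)P 4/6 ✓ · (1,2)P 4/6 ✓ · (1,3)Q 3/6 ✓ · (1,4)P 0/3 ✗
Row 2: (2,1)P 5/7 ✓ · (2,2)Q 1/7 ✗ · (2,4)Q 1/4 ✗
Row 3: (3,0)P 3/3 ✓ · (3,1)P 5/6 ✓ · (3,2)P 5/6 ✓ · (3,3)P 5/7 ✓ · (3,4)P 3/4 ✓
Row 4: (4,0)P 2/4 ✓ · (4,2)P 5/7 ✓ · (4,3)P 6/7 ✓ · (4,4)P 3/4 ✓
Row 5: (5,0)Q 1/2 ✓ · (5,1)Q 1/4 ✗ · (5,2)P 2/4 ✓ · (5,3)Q 0/4 ✗
Unsatisfied: (1,0), (1,4), (2,2), (2,4), (5,1), (5,3) — 6 in total.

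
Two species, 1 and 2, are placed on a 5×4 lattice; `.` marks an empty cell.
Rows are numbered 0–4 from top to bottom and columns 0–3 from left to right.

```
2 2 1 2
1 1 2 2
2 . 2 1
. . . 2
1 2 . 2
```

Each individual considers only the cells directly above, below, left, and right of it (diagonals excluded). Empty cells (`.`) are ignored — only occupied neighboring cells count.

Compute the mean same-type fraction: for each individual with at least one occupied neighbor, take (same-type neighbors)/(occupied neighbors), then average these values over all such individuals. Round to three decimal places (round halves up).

0.344

Row 0: (0,0)2 1/2 · (0,1)2 1/3 · (0,2)1 0/3 · (0,3)2 1/2
Row 1: (1,0)1 1/3 · (1,1)1 1/3 · (1,2)2 2/4 · (1,3)2 2/3
Row 2: (2,0)2 0/1 · (2,2)2 1/2 · (2,3)1 0/3
Row 3: (3,3)2 1/2
Row 4: (4,0)1 0/1 · (4,1)2 0/1 · (4,3)2 1/1
Sum over 15 individuals: 1/2 + 1/3 + 0/3 + 1/2 + 1/3 + 1/3 + 2/4 + 2/3 + 0/1 + 1/2 + 0/3 + 1/2 + 0/1 + 0/1 + 1/1 = 31/6; mean = 31/6 ÷ 15 = 31/90 = 0.344444… → 0.344.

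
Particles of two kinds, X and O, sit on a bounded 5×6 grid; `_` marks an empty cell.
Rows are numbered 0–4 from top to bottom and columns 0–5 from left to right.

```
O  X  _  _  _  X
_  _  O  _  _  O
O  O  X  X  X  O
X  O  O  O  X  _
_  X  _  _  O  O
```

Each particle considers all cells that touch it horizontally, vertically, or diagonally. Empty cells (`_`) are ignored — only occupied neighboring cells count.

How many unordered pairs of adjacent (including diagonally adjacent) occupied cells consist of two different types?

Scan each occupied cell's neighbors to the right and below (and the two forward diagonals) so each pair is counted once.
Row 0: O(0,0)–X(0,1)≠ X(0,1)–O(1,2)≠ X(0,5)–O(1,5)≠  → 3/3 unlike.
Row 1: O(1,2)–X(2,2)≠ O(1,2)–X(2,3)≠ O(1,2)–O(2,1)= O(1,5)–O(2,5)= O(1,5)–X(2,4)≠  → 3/5 unlike.
Row 2: O(2,0)–O(2,1)= O(2,0)–X(3,0)≠ O(2,0)–O(3,1)= O(2,1)–X(2,2)≠ O(2,1)–O(3,1)= O(2,1)–O(3,2)= O(2,1)–X(3,0)≠ X(2,2)–X(2,3)= X(2,2)–O(3,2)≠ X(2,2)–O(3,3)≠ X(2,2)–O(3,1)≠ X(2,3)–X(2,4)= X(2,3)–O(3,3)≠ X(2,3)–X(3,4)= X(2,3)–O(3,2)≠ X(2,4)–O(2,5)≠ X(2,4)–X(3,4)= X(2,4)–O(3,3)≠ O(2,5)–X(3,4)≠  → 11/19 unlike.
Row 3: X(3,0)–O(3,1)≠ X(3,0)–X(4,1)= O(3,1)–O(3,2)= O(3,1)–X(4,1)≠ O(3,2)–O(3,3)= O(3,2)–X(4,1)≠ O(3,3)–X(3,4)≠ O(3,3)–O(4,4)= X(3,4)–O(4,4)≠ X(3,4)–O(4,5)≠  → 6/10 unlike.
Row 4: O(4,4)–O(4,5)=  → 0/1 unlike.
Total adjacent occupied pairs: 38; unlike-type pairs: 23.

23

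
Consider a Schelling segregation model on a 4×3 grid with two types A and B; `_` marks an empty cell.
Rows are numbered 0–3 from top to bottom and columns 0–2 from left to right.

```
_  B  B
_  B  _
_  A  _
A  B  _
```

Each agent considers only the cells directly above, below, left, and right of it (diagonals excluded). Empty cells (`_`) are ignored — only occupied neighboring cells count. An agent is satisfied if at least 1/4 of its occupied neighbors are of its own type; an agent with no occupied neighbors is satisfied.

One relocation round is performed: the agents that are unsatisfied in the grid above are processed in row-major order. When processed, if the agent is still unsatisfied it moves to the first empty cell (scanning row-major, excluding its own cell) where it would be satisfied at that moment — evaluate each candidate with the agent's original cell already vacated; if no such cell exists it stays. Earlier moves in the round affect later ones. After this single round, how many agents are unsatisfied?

Initially unsatisfied (in order): (2,1), (3,0), (3,1).
  (2,1) → (2,0).
  (3,0): now satisfied by earlier moves; stays.
  (3,1) → (0,0).
Resulting grid:
B B B
_ B _
A _ _
A _ _
All satisfied now.

0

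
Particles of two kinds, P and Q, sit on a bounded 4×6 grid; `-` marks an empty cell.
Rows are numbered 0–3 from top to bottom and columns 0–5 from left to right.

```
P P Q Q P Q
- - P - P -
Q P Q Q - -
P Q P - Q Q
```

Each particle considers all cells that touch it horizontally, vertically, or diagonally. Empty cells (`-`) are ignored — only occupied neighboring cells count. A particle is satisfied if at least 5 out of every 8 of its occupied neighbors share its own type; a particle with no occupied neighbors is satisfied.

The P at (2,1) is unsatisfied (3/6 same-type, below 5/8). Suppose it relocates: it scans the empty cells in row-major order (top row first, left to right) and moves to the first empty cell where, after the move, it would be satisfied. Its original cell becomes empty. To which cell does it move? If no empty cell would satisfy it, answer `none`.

Vacating (2,1). Empty cells in order:
  (1,0): 2/3 same-type → satisfied — stop here.

(1,0)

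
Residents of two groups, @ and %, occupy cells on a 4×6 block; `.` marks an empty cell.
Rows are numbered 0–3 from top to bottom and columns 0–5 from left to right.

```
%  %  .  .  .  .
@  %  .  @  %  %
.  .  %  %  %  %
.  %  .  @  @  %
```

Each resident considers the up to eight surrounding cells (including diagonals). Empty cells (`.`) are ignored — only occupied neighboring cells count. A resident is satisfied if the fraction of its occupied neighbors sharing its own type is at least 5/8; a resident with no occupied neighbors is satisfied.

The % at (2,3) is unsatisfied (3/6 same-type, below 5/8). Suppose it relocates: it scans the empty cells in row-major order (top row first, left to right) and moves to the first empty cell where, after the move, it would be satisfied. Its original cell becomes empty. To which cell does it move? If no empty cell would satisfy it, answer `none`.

Vacating (2,3). Empty cells in order:
  (0,2): 2/3 same-type → satisfied — stop here.

(0,2)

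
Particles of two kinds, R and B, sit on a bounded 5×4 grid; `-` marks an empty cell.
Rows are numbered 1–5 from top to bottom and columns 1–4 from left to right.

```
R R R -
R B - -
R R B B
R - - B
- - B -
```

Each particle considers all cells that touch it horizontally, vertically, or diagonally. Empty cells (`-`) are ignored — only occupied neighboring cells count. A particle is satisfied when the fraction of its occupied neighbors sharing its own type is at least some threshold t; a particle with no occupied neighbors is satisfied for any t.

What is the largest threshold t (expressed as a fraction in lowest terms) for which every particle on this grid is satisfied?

1/7

(1,1)R 2/3
(1,2)R 3/4
(1,3)R 1/2
(2,1)R 4/5
(2,2)B 1/7
(3,1)R 3/4
(3,2)R 3/5
(3,3)B 3/4
(3,4)B 2/2
(4,1)R 2/2
(4,4)B 3/3
(5,3)B 1/1
The smallest same-type fraction is 1/7 at (2,2), which reduces to 1/7. Any threshold above that leaves this particle unsatisfied.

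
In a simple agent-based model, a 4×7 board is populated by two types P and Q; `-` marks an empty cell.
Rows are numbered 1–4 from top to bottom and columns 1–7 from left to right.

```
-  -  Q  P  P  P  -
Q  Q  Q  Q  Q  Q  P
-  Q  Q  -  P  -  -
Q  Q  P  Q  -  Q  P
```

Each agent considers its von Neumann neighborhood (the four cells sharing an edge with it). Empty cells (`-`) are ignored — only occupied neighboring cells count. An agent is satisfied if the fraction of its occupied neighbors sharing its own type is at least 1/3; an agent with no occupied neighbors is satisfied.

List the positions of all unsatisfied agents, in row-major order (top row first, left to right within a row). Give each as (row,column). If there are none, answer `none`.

Row 1: (1,3)Q 1/2 ✓ · (1,4)P 1/3 ✓ · (1,5)P 2/3 ✓ · (1,6)P 1/2 ✓
Row 2: (2,1)Q 1/1 ✓ · (2,2)Q 3/3 ✓ · (2,3)Q 4/4 ✓ · (2,4)Q 2/3 ✓ · (2,5)Q 2/4 ✓ · (2,6)Q 1/3 ✓ · (2,7)P 0/1 ✗
Row 3: (3,2)Q 3/3 ✓ · (3,3)Q 2/3 ✓ · (3,5)P 0/1 ✗
Row 4: (4,1)Q 1/1 ✓ · (4,2)Q 2/3 ✓ · (4,3)P 0/3 ✗ · (4,4)Q 0/1 ✗ · (4,6)Q 0/1 ✗ · (4,7)P 0/1 ✗

(2,7), (3,5), (4,3), (4,4), (4,6), (4,7)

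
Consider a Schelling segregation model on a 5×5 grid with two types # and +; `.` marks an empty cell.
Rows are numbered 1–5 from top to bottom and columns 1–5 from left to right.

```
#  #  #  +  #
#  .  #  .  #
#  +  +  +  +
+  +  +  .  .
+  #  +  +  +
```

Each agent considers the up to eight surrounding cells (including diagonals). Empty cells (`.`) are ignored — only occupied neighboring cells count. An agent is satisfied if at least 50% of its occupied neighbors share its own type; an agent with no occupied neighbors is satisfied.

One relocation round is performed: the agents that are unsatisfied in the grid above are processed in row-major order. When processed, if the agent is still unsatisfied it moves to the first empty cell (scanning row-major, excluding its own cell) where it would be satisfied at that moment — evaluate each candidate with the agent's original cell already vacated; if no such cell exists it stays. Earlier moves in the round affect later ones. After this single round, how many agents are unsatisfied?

Initially unsatisfied (in order): (1,4), (2,3), (2,5), (3,1), (5,2).
  (1,4) → (4,4).
  (2,3) → (1,4).
  (2,5): now satisfied by earlier moves; stays.
  (3,1) → (2,2).
  (5,2) → (2,3).
Resulting grid:
# # # # #
# # # . #
. + + + +
+ + + + .
+ . + + +
All satisfied now.

0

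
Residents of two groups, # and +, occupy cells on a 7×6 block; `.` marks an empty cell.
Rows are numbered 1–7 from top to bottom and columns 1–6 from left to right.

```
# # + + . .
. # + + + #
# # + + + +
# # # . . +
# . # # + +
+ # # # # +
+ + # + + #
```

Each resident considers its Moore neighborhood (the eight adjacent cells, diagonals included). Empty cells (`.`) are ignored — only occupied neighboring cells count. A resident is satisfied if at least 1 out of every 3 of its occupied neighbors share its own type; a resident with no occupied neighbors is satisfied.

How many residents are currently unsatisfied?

2

(1,1)# 2/2 ✓
(1,2)# 2/4 ✓
(1,3)+ 3/5 ✓
(1,4)+ 4/4 ✓
(2,2)# 4/7 ✓
(2,3)+ 5/8 ✓
(2,4)+ 7/7 ✓
(2,5)+ 5/6 ✓
(2,6)# 0/3 ✗
(3,1)# 4/4 ✓
(3,2)# 5/7 ✓
(3,3)+ 3/7 ✓
(3,4)+ 5/6 ✓
(3,5)+ 5/6 ✓
(3,6)+ 3/4 ✓
(4,1)# 4/4 ✓
(4,2)# 6/7 ✓
(4,3)# 4/6 ✓
(4,6)+ 4/4 ✓
(5,1)# 3/4 ✓
(5,3)# 6/6 ✓
(5,4)# 5/6 ✓
(5,5)+ 3/6 ✓
(5,6)+ 3/4 ✓
(6,1)+ 2/4 ✓
(6,2)# 4/7 ✓
(6,3)# 5/7 ✓
(6,4)# 5/8 ✓
(6,5)# 3/8 ✓
(6,6)+ 3/5 ✓
(7,1)+ 2/3 ✓
(7,2)+ 2/5 ✓
(7,3)# 3/5 ✓
(7,4)+ 1/5 ✗
(7,5)+ 2/5 ✓
(7,6)# 1/3 ✓
Unsatisfied: (2,6), (7,4) — 2 in total.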